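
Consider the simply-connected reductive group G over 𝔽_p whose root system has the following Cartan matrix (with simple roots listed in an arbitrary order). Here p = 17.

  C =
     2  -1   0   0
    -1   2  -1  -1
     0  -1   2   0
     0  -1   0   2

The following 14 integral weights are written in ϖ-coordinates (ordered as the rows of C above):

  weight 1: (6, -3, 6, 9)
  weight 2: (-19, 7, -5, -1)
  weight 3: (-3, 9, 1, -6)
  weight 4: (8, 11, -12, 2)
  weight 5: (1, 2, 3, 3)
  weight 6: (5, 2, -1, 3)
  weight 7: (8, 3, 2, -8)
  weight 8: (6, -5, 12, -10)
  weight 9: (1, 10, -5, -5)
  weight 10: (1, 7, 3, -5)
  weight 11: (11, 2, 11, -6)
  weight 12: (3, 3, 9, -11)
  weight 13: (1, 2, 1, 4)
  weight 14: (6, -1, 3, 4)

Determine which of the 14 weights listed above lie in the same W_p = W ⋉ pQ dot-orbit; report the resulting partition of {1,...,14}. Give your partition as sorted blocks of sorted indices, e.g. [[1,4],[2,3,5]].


D_4 Cartan matrix, 4 simple roots permuted; ρ=(1,1,1,1).

Each λ_j+ρ reduced to Ā_17; 4-tuples below use C's row order:

    λ_1 → (2, 3, 2, 5)
    λ_2 → (6, 3, 0, 4)
    λ_3 → (2, 3, 2, 5)
    λ_4 → (2, 3, 4, 4)
    λ_5 → (2, 3, 4, 4)
    λ_6 → (6, 3, 0, 4)
    λ_7 → (6, 3, 0, 4)
    λ_8 → (6, 3, 0, 4)
    λ_9 → (2, 3, 4, 4)
    λ_10 → (2, 3, 4, 4)
    λ_11 → (2, 3, 2, 5)
    λ_12 → (2, 3, 4, 4)
    λ_13 → (2, 3, 2, 5)
    λ_14 → (7, 0, 4, 5)

4 distinct reps among the 14 weights ⇒ 4 W_17-linkage classes:

[[1, 3, 11, 13], [2, 6, 7, 8], [4, 5, 9, 10, 12], [14]]


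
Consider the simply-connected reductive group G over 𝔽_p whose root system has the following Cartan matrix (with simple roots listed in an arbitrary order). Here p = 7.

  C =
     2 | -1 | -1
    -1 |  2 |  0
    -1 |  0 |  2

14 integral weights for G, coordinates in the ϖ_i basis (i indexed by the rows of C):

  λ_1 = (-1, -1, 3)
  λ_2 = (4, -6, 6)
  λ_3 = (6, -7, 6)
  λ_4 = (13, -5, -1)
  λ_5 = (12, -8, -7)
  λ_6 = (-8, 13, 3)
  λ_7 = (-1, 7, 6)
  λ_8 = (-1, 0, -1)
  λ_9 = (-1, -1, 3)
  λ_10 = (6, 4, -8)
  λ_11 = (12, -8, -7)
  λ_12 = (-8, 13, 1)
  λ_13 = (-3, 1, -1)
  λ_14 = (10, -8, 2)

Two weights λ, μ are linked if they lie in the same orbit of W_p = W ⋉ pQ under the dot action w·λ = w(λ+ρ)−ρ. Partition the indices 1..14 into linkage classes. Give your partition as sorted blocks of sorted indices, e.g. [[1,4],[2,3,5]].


A_3 Cartan matrix, 3 simple roots permuted; ρ=(1,1,1).

Alcove-folded reps (p=7, 14 weights, presented ϖ-order):

    λ_1 → (0, 0, 4)
    λ_2 → (0, 0, 2)
    λ_3 → (0, 1, 0)
    λ_4 → (0, 0, 4)
    λ_5 → (0, 1, 0)
    λ_6 → (0, 0, 4)
    λ_7 → (0, 1, 0)
    λ_8 → (0, 1, 0)
    λ_9 → (0, 0, 4)
    λ_10 → (0, 0, 2)
    λ_11 → (0, 1, 0)
    λ_12 → (0, 0, 2)
    λ_13 → (0, 0, 2)
    λ_14 → (0, 0, 4)

3 distinct reps among the 14 weights ⇒ 3 W_7-linkage classes:

[[1, 4, 6, 9, 14], [2, 10, 12, 13], [3, 5, 7, 8, 11]]


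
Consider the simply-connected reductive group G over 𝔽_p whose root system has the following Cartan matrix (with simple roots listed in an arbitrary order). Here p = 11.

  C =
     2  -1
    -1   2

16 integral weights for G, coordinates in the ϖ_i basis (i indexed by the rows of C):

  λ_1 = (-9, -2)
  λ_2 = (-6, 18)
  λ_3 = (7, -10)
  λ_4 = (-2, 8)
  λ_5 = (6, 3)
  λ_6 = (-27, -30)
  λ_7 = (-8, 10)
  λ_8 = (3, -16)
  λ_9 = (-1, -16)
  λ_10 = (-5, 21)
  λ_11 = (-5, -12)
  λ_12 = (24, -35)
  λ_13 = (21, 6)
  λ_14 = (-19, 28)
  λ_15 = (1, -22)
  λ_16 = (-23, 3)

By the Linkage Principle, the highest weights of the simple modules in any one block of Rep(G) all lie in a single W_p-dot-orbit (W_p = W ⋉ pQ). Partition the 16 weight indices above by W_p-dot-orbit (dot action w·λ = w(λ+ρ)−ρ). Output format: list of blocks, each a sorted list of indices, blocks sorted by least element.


Root system A_2: the 2×2 matrix C matches after relabeling.

Each λ_j+ρ reduced to Ā_11; 2-tuples below use C's row order:

    λ_1 → (1, 8)
    λ_2 → (3, 3)
    λ_3 → (1, 8)
    λ_4 → (1, 8)
    λ_5 → (7, 4)
    λ_6 → (7, 4)
    λ_7 → (7, 4)
    λ_8 → (7, 0)
    λ_9 → (7, 4)
    λ_10 → (7, 0)
    λ_11 → (7, 0)
    λ_12 → (1, 8)
    λ_13 → (7, 4)
    λ_14 → (7, 0)
    λ_15 → (1, 8)
    λ_16 → (7, 0)

Linkage partition of the 16 weights (4 classes, p=11):

[[1, 3, 4, 12, 15], [2], [5, 6, 7, 9, 13], [8, 10, 11, 14, 16]]


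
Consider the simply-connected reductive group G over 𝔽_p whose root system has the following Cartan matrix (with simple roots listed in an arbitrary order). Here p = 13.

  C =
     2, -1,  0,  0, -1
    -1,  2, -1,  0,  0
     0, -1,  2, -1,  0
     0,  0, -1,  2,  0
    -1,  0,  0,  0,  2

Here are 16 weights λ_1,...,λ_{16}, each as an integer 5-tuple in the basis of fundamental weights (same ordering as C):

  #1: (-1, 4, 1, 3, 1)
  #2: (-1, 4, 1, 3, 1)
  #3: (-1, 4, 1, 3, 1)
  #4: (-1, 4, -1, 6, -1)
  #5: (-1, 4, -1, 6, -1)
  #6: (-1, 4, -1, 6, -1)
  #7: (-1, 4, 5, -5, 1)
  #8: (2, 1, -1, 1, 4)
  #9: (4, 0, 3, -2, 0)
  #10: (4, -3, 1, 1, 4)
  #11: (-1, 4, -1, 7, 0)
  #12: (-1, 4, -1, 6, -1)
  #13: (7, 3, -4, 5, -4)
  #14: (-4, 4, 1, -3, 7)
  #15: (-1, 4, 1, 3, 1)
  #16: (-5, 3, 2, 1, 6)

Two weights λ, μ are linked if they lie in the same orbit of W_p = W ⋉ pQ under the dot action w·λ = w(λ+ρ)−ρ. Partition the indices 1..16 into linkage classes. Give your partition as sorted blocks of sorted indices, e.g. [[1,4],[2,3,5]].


Dynkin diagram of C (from the 8 off-diagonal −1 entries): A_5.

Ā_13 reps of the 16 weights (A_5, coords as presented):

    [1] (0, 5, 2, 4, 2)
    [2] (0, 5, 2, 4, 2)
    [3] (0, 5, 2, 4, 2)
    [4] (0, 5, 0, 7, 0)
    [5] (0, 5, 0, 7, 0)
    [6] (0, 5, 0, 7, 0)
    [7] (0, 5, 2, 4, 2)
    [8] (3, 2, 0, 2, 5)
    [9] (5, 1, 3, 1, 1)
    [10] (3, 2, 0, 2, 5)
    [11] (0, 5, 0, 7, 0)
    [12] (0, 5, 0, 7, 0)
    [13] (5, 1, 3, 1, 1)
    [14] (3, 2, 0, 2, 5)
    [15] (0, 5, 2, 4, 2)
    [16] (4, 0, 3, 2, 3)

5 distinct reps among the 16 weights ⇒ 5 W_13-linkage classes:

[[1, 2, 3, 7, 15], [4, 5, 6, 11, 12], [8, 10, 14], [9, 13], [16]]


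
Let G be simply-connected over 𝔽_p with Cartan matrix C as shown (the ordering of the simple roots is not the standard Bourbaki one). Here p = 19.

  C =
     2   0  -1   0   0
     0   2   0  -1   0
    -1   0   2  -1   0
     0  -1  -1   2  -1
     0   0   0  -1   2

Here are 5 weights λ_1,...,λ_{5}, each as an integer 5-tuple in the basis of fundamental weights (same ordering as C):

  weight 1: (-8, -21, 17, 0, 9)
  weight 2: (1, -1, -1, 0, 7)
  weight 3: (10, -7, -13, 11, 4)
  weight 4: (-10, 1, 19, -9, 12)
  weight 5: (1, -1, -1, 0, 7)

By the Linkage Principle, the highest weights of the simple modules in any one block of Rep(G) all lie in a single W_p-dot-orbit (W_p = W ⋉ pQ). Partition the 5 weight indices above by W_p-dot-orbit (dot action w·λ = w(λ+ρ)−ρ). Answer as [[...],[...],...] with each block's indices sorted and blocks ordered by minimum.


Dynkin diagram of C (from the 8 off-diagonal −1 entries): D_5.

Folding the 5 weights λ_j+ρ into Ā_19 (reps in the given 5-coord order):

  λ_1+ρ ↦ (2, 0, 0, 1, 8) · λ_2+ρ ↦ (2, 0, 0, 1, 8) · λ_3+ρ ↦ (1, 0, 2, 5, 1) · λ_4+ρ ↦ (1, 0, 2, 5, 1) · λ_5+ρ ↦ (2, 0, 0, 1, 8)

Linkage partition of the 5 weights (2 classes, p=19):

[[1, 2, 5], [3, 4]]


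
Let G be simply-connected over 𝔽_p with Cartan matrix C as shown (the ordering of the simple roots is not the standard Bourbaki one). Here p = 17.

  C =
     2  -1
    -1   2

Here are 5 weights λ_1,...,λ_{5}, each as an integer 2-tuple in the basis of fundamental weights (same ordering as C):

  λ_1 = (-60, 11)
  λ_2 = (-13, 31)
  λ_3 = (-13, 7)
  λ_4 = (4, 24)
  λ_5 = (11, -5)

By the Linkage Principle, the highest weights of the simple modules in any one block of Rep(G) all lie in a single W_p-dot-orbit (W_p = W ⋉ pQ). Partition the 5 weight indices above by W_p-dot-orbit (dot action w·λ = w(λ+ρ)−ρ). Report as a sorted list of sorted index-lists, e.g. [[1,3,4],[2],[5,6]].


C ↔ A_2 under row/col permutation; |W(A_2)| = 6.

Alcove-folded reps (p=17, 5 weights, presented ϖ-order):

  λ_1 → (8, 4)
  λ_2 → (3, 2)
  λ_3 → (8, 4)
  λ_4 → (8, 4)
  λ_5 → (8, 4)

Partition of {1..5} into 2 W_17-dot-orbits:

[[1, 3, 4, 5], [2]]


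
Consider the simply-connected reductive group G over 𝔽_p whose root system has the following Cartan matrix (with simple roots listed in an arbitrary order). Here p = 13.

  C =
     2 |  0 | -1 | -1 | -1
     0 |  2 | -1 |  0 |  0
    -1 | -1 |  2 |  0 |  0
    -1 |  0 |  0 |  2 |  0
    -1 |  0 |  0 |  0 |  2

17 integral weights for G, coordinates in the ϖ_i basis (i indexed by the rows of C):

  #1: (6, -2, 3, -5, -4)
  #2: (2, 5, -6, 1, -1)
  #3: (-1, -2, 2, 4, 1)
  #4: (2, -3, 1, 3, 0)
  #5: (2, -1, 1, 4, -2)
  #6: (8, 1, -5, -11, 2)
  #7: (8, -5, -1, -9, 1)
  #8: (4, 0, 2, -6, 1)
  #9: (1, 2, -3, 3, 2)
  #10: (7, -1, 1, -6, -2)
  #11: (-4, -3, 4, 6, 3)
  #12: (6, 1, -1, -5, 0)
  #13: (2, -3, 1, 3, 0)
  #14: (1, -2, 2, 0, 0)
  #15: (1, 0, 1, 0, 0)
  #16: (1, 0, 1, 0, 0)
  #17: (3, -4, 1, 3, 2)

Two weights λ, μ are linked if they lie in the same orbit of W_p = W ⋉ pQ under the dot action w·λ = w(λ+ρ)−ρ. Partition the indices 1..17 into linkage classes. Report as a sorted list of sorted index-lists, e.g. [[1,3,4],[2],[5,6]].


Root system D_5: the 5×5 matrix C matches after relabeling.

Ā_13 reps of the 17 weights (D_5, coords as presented):

  1: (0, 1, 2, 4, 3) · 2: (0, 1, 3, 0, 2) · 3: (0, 1, 2, 5, 2) · 4: (3, 2, 0, 4, 1) · 5: (2, 0, 1, 5, 1) · 6: (0, 1, 2, 5, 2) · 7: (2, 0, 1, 5, 1) · 8: (0, 1, 2, 5, 2) · 9: (0, 1, 2, 4, 3) · 10: (2, 0, 1, 5, 1) · 11: (3, 2, 0, 4, 1) · 12: (3, 2, 0, 4, 1) · 13: (3, 2, 0, 4, 1) · 14: (2, 1, 2, 1, 1) · 15: (2, 1, 2, 1, 1) · 16: (2, 1, 2, 1, 1) · 17: (0, 1, 2, 4, 3)

Linkage partition of the 17 weights (6 classes, p=13):

[[1, 9, 17], [2], [3, 6, 8], [4, 11, 12, 13], [5, 7, 10], [14, 15, 16]]


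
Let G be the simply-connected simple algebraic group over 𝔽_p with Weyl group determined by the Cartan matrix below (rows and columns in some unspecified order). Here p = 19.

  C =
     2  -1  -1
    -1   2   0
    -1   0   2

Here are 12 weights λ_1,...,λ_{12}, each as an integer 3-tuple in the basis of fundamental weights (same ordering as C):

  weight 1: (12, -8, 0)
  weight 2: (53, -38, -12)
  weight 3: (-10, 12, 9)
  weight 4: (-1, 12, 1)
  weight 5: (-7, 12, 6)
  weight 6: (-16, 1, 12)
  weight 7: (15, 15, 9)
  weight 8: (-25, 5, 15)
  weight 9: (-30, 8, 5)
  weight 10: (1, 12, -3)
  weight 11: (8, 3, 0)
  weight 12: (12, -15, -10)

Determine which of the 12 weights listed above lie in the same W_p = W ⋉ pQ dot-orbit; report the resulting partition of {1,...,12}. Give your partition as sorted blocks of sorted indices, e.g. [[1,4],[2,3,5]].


A_3 Cartan matrix, 3 simple roots permuted; ρ=(1,1,1).

Alcove-folded reps (p=19, 12 weights, presented ϖ-order):

    λ_1+ρ ↦ (6, 7, 1)
    λ_2+ρ ↦ (2, 11, 1)
    λ_3+ρ ↦ (9, 4, 1)
    λ_4+ρ ↦ (0, 13, 2)
    λ_5+ρ ↦ (6, 7, 1)
    λ_6+ρ ↦ (0, 13, 2)
    λ_7+ρ ↦ (4, 3, 9)
    λ_8+ρ ↦ (2, 11, 1)
    λ_9+ρ ↦ (9, 4, 1)
    λ_10+ρ ↦ (0, 13, 2)
    λ_11+ρ ↦ (9, 4, 1)
    λ_12+ρ ↦ (9, 4, 1)

Linkage partition of the 12 weights (5 classes, p=19):

[[1, 5], [2, 8], [3, 9, 11, 12], [4, 6, 10], [7]]


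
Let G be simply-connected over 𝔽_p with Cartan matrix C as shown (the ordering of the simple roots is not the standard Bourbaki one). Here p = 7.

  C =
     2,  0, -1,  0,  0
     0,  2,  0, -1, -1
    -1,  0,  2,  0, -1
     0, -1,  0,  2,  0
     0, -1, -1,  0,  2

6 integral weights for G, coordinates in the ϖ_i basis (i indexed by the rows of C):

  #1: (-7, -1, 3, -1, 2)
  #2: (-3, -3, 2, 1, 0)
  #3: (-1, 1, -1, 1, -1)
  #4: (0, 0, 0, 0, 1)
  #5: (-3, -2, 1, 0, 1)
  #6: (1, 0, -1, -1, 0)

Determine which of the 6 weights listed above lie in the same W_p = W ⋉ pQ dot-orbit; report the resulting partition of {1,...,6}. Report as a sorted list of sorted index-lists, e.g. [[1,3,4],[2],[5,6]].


Dynkin diagram of C (from the 8 off-diagonal −1 entries): A_5.

W_7-reps of the 6 weights in Ā_7 (same 5-coord order as C):

  λ_1 → (4, 0, 2, 0, 1);  λ_2 → (2, 1, 0, 0, 1);  λ_3 → (0, 2, 0, 2, 0);  λ_4 → (1, 1, 1, 1, 2);  λ_5 → (2, 1, 0, 0, 1);  λ_6 → (2, 1, 0, 0, 1)

4 distinct reps among the 6 weights ⇒ 4 W_7-linkage classes:

[[1], [2, 5, 6], [3], [4]]


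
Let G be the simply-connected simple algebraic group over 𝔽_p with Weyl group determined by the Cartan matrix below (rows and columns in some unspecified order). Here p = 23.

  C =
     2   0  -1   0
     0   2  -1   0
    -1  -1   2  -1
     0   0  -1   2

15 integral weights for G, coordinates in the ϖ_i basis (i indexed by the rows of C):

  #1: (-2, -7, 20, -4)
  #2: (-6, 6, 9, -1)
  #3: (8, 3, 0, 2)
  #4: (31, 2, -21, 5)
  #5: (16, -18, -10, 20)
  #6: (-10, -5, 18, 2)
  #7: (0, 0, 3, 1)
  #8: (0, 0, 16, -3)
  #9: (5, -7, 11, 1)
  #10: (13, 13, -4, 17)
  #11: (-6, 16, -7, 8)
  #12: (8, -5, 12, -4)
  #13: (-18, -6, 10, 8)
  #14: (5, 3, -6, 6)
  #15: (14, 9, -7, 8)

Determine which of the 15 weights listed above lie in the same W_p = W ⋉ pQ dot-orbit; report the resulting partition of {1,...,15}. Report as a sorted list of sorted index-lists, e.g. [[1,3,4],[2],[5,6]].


D_4 Cartan matrix, 4 simple roots permuted; ρ=(1,1,1,1).

Ā_23 reps of the 15 weights (D_4, coords as presented):

  [1] (1, 6, 2, 3) · [2] (5, 7, 5, 0) · [3] (9, 4, 1, 3) · [4] (1, 6, 2, 3) · [5] (6, 6, 3, 2) · [6] (9, 4, 1, 3) · [7] (1, 1, 4, 2) · [8] (1, 1, 4, 2) · [9] (6, 6, 3, 2) · [10] (6, 6, 3, 2) · [11] (6, 6, 3, 2) · [12] (9, 4, 1, 3) · [13] (6, 6, 3, 2) · [14] (1, 1, 4, 2) · [15] (9, 4, 1, 3)

Grouping the 15 weights by Ā_23-representative: 5 linkage classes.

[[1, 4], [2], [3, 6, 12, 15], [5, 9, 10, 11, 13], [7, 8, 14]]


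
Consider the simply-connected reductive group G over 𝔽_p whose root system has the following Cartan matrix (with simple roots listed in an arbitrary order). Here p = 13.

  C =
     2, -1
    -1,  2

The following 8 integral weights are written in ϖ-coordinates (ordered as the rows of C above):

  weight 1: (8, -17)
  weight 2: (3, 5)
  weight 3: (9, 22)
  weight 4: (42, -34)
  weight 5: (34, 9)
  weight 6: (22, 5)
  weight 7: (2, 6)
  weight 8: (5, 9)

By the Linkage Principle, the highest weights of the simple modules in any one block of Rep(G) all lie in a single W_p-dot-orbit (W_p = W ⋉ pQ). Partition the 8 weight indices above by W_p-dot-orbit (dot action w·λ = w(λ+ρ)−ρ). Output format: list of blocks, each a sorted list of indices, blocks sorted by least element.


C ↔ A_2 under row/col permutation; |W(A_2)| = 6.

Each λ_j+ρ reduced to Ā_13; 2-tuples below use C's row order:

    [1] (4, 6)
    [2] (4, 6)
    [3] (3, 7)
    [4] (4, 6)
    [5] (4, 6)
    [6] (3, 7)
    [7] (3, 7)
    [8] (3, 7)

Linkage partition of the 8 weights (2 classes, p=13):

[[1, 2, 4, 5], [3, 6, 7, 8]]


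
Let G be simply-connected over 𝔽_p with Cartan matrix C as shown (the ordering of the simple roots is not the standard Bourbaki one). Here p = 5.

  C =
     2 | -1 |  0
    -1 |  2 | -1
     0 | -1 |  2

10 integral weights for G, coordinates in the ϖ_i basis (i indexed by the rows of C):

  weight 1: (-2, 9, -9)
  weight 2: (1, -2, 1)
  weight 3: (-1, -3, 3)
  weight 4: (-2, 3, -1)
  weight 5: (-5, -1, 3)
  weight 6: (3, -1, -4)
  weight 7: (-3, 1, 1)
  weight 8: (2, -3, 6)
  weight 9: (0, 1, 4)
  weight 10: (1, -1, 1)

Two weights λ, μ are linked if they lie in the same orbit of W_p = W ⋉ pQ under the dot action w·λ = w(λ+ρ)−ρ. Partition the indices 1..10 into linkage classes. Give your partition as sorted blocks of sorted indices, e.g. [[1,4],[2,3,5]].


A_3 Cartan matrix, 3 simple roots permuted; ρ=(1,1,1).

Ā_5 reps of the 10 weights (A_3, coords as presented):

  [1] (1, 3, 0) · [2] (1, 1, 1) · [3] (2, 0, 2) · [4] (1, 3, 0) · [5] (0, 4, 0) · [6] (1, 3, 0) · [7] (2, 0, 2) · [8] (2, 0, 2) · [9] (2, 0, 2) · [10] (2, 0, 2)

The 10 indices split into 4 linkage classes (same alcove rep ⇔ same W_5-dot-orbit):

[[1, 4, 6], [2], [3, 7, 8, 9, 10], [5]]


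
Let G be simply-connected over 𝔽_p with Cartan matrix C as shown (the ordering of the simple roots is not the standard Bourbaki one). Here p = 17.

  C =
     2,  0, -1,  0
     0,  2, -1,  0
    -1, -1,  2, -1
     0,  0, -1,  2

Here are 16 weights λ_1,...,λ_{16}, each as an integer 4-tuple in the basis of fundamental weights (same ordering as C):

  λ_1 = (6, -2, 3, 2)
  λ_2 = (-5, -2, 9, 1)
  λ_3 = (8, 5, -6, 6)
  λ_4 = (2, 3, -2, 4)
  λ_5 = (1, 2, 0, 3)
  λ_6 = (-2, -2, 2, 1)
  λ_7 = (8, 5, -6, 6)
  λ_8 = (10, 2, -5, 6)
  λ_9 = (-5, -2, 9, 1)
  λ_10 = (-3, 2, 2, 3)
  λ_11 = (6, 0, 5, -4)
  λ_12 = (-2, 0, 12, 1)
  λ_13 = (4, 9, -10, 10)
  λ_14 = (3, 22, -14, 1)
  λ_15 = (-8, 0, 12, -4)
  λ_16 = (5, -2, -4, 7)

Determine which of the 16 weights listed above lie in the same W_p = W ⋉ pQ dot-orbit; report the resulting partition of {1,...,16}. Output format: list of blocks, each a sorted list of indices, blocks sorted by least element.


C ↔ D_4 under row/col permutation; |W(D_4)| = 192.

Alcove-folded reps (p=17, 16 weights, presented ϖ-order):

    1: (7, 1, 3, 3)
    2: (4, 1, 5, 2)
    3: (4, 1, 5, 2)
    4: (2, 3, 1, 4)
    5: (2, 3, 1, 4)
    6: (1, 1, 1, 2)
    7: (4, 1, 5, 2)
    8: (7, 1, 3, 3)
    9: (4, 1, 5, 2)
    10: (2, 3, 1, 4)
    11: (7, 1, 3, 3)
    12: (1, 1, 1, 2)
    13: (4, 1, 5, 2)
    14: (2, 3, 1, 4)
    15: (7, 1, 3, 3)
    16: (2, 3, 1, 4)

4 distinct reps among the 16 weights ⇒ 4 W_17-linkage classes:

[[1, 8, 11, 15], [2, 3, 7, 9, 13], [4, 5, 10, 14, 16], [6, 12]]


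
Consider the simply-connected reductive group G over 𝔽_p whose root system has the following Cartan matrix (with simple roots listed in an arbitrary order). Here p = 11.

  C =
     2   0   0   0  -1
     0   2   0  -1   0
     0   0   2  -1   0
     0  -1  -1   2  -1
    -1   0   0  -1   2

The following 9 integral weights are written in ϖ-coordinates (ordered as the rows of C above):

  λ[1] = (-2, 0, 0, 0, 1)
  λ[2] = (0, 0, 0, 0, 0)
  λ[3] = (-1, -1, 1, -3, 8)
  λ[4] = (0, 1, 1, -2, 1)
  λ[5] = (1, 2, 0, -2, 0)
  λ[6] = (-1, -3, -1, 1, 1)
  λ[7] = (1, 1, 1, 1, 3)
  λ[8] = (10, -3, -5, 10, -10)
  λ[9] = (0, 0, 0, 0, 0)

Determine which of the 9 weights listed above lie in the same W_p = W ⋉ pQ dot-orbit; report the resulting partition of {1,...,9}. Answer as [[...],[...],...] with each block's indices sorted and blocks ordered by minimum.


D_5 Cartan matrix, 5 simple roots permuted; ρ=(1,1,1,1,1).

λ_j+ρ reflected into Ā_11 (⟨·,θ^∨⟩≤11); 5-tuples as given:

  λ_1 → (1, 1, 1, 1, 1) · λ_2 → (1, 1, 1, 1, 1) · λ_3 → (0, 2, 0, 0, 2) · λ_4 → (1, 1, 1, 1, 1) · λ_5 → (2, 2, 0, 1, 0) · λ_6 → (0, 2, 0, 0, 2) · λ_7 → (1, 1, 1, 1, 1) · λ_8 → (0, 2, 0, 0, 2) · λ_9 → (1, 1, 1, 1, 1)

Grouping the 9 weights by Ā_11-representative: 3 linkage classes.

[[1, 2, 4, 7, 9], [3, 6, 8], [5]]


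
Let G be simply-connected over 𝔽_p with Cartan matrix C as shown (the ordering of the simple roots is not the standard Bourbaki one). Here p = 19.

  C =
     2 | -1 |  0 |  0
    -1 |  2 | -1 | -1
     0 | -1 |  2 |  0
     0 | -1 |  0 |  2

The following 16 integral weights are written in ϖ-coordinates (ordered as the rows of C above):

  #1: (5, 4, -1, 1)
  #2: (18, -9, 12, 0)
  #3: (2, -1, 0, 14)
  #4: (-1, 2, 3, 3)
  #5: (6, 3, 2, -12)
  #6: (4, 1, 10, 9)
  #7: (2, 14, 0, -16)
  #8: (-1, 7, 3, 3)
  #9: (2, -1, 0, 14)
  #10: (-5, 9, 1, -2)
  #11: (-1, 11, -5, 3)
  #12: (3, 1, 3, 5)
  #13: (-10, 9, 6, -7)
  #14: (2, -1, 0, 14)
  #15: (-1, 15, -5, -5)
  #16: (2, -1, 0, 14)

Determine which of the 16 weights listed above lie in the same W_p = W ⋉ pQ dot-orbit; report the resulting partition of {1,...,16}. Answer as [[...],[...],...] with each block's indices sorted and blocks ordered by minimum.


C ↔ D_4 under row/col permutation; |W(D_4)| = 192.

Folding the 16 weights λ_j+ρ into Ā_19 (reps in the given 4-coord order):

    [1] (6, 5, 0, 2)
    [2] (6, 5, 0, 2)
    [3] (3, 0, 1, 15)
    [4] (0, 3, 4, 4)
    [5] (0, 3, 4, 4)
    [6] (4, 5, 2, 1)
    [7] (3, 0, 1, 15)
    [8] (0, 3, 4, 4)
    [9] (3, 0, 1, 15)
    [10] (4, 5, 2, 1)
    [11] (0, 3, 4, 4)
    [12] (4, 2, 4, 6)
    [13] (4, 5, 2, 1)
    [14] (3, 0, 1, 15)
    [15] (0, 3, 4, 4)
    [16] (3, 0, 1, 15)

Partition of {1..16} into 5 W_19-dot-orbits:

[[1, 2], [3, 7, 9, 14, 16], [4, 5, 8, 11, 15], [6, 10, 13], [12]]


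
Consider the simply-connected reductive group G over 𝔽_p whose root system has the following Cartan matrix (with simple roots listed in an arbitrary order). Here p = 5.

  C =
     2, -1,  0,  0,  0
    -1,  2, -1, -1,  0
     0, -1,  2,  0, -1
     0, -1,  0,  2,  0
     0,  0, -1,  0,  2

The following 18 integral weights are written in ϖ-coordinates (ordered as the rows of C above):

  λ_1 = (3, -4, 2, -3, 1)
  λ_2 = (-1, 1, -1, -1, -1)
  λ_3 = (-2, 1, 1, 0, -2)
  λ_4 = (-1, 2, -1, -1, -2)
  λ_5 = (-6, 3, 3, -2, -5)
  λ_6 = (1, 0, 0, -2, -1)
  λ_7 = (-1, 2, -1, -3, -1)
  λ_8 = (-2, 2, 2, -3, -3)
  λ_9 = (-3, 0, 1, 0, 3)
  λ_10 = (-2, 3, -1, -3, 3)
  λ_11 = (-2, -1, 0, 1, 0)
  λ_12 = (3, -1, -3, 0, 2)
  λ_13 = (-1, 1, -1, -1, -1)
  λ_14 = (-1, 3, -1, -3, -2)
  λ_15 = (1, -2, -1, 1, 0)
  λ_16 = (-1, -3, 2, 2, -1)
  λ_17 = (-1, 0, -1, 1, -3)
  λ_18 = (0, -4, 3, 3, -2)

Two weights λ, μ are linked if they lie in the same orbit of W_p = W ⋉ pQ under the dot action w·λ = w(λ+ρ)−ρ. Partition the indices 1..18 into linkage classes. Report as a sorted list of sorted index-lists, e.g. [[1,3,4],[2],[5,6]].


D_5 Cartan matrix, 5 simple roots permuted; ρ=(1,1,1,1,1).

Ā_5 reps of the 18 weights (D_5, coords as presented):

  1: (0, 1, 0, 2, 0);  2: (0, 2, 0, 0, 0);  3: (1, 0, 1, 1, 0);  4: (0, 2, 0, 0, 0);  5: (1, 0, 1, 1, 0);  6: (2, 0, 1, 1, 0);  7: (0, 1, 0, 2, 0);  8: (0, 1, 0, 1, 1);  9: (0, 1, 0, 1, 1);  10: (2, 0, 1, 1, 0);  11: (0, 1, 0, 1, 1);  12: (2, 0, 1, 1, 0);  13: (0, 2, 0, 0, 0);  14: (0, 1, 0, 2, 0);  15: (1, 0, 1, 1, 0);  16: (2, 0, 1, 1, 0);  17: (1, 0, 1, 1, 0);  18: (2, 0, 1, 1, 0)

5 distinct reps among the 18 weights ⇒ 5 W_5-linkage classes:

[[1, 7, 14], [2, 4, 13], [3, 5, 15, 17], [6, 10, 12, 16, 18], [8, 9, 11]]


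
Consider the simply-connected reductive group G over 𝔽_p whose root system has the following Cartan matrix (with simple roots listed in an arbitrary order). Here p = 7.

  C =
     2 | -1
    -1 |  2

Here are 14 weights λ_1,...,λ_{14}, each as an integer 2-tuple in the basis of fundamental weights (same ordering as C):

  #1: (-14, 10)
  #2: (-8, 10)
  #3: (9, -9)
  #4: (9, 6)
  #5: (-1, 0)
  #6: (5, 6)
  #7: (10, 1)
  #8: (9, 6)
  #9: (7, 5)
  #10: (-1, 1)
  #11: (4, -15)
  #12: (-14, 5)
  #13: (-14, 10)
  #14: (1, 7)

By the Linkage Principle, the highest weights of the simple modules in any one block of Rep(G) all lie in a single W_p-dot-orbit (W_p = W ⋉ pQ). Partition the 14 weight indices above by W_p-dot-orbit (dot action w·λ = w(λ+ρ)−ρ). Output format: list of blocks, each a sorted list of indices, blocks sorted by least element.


C ↔ A_2 under row/col permutation; |W(A_2)| = 6.

Ā_7 reps of the 14 weights (A_2, coords as presented):

    λ_1 → (1, 4)
    λ_2 → (3, 0)
    λ_3 → (1, 4)
    λ_4 → (3, 0)
    λ_5 → (0, 1)
    λ_6 → (0, 1)
    λ_7 → (1, 4)
    λ_8 → (3, 0)
    λ_9 → (0, 1)
    λ_10 → (0, 2)
    λ_11 → (0, 2)
    λ_12 → (0, 1)
    λ_13 → (1, 4)
    λ_14 → (1, 4)

Grouping the 14 weights by Ā_7-representative: 4 linkage classes.

[[1, 3, 7, 13, 14], [2, 4, 8], [5, 6, 9, 12], [10, 11]]


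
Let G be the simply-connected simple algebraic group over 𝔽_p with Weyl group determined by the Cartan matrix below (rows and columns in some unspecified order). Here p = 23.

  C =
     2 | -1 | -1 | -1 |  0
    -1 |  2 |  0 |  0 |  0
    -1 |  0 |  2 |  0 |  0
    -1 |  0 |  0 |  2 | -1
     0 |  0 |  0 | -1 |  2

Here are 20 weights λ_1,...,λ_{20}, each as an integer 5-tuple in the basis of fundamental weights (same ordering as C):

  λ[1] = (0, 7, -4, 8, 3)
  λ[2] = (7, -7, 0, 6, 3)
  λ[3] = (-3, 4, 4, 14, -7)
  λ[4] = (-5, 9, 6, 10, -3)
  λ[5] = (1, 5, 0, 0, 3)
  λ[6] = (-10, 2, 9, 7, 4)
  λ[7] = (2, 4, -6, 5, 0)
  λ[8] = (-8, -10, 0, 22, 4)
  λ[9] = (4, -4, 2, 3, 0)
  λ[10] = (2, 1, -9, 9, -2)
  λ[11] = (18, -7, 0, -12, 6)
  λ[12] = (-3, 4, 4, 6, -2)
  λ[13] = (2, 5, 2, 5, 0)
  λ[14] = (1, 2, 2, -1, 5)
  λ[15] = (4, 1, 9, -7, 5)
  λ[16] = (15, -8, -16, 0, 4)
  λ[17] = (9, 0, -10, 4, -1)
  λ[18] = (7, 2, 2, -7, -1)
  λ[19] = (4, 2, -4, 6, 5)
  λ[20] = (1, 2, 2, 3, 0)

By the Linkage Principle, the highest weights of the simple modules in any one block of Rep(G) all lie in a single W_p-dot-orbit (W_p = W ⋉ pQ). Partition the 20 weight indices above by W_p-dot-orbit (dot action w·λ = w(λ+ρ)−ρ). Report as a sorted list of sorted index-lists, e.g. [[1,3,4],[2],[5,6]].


Dynkin diagram of C (from the 8 off-diagonal −1 entries): D_5.

W_23-reps of the 20 weights in Ā_23 (same 5-coord order as C):

  1: (2, 6, 1, 1, 4) · 2: (2, 6, 1, 1, 4) · 3: (2, 3, 3, 0, 6) · 4: (3, 6, 3, 1, 1) · 5: (2, 6, 1, 1, 4) · 6: (2, 6, 1, 1, 4) · 7: (2, 3, 3, 4, 1) · 8: (1, 1, 9, 5, 0) · 9: (2, 3, 3, 4, 1) · 10: (2, 3, 3, 4, 1) · 11: (2, 6, 1, 1, 4) · 12: (2, 3, 3, 4, 1) · 13: (3, 6, 3, 1, 1) · 14: (2, 3, 3, 0, 6) · 15: (1, 1, 9, 5, 0) · 16: (1, 1, 9, 5, 0) · 17: (1, 1, 9, 5, 0) · 18: (2, 3, 3, 0, 6) · 19: (2, 3, 3, 0, 6) · 20: (2, 3, 3, 4, 1)

Partition of {1..20} into 5 W_23-dot-orbits:

[[1, 2, 5, 6, 11], [3, 14, 18, 19], [4, 13], [7, 9, 10, 12, 20], [8, 15, 16, 17]]


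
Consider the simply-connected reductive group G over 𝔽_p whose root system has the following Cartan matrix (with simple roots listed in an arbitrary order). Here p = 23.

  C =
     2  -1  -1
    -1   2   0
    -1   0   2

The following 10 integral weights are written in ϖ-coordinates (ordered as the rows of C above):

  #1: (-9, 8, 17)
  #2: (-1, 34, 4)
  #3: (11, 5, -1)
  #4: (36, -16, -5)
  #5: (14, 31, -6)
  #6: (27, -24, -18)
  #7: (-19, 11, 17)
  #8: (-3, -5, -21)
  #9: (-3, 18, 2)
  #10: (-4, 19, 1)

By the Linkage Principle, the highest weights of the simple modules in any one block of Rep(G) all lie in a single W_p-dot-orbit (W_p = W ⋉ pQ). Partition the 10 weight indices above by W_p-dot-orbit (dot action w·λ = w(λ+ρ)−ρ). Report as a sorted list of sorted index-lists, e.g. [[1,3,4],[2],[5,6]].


Root system A_3: the 3×3 matrix C matches after relabeling.

Folding the 10 weights λ_j+ρ into Ā_23 (reps in the given 3-coord order):

    λ_1 → (8, 1, 10)
    λ_2 → (12, 6, 0)
    λ_3 → (12, 6, 0)
    λ_4 → (8, 1, 10)
    λ_5 → (8, 1, 10)
    λ_6 → (12, 6, 0)
    λ_7 → (12, 6, 0)
    λ_8 → (2, 17, 1)
    λ_9 → (2, 17, 1)
    λ_10 → (2, 17, 1)

Linkage partition of the 10 weights (3 classes, p=23):

[[1, 4, 5], [2, 3, 6, 7], [8, 9, 10]]


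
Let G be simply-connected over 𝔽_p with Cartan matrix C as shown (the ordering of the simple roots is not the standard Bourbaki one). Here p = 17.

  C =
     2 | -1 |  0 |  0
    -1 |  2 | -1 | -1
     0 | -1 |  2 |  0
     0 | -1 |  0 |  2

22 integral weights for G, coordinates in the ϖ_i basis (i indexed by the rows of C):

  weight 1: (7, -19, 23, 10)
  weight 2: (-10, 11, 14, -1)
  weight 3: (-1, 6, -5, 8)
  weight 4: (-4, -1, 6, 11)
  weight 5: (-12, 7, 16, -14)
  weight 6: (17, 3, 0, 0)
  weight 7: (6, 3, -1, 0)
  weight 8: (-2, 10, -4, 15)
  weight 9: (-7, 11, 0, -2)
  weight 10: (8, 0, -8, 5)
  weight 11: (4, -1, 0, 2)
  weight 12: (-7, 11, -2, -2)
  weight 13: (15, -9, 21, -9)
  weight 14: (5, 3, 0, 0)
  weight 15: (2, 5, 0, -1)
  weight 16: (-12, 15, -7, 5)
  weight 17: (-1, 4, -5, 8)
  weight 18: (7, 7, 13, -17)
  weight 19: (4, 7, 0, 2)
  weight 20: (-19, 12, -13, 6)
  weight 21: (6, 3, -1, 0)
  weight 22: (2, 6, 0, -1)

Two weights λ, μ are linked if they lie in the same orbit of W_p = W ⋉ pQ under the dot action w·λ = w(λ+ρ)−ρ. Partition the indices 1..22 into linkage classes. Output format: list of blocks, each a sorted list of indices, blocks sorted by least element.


Cartan matrix: type D_4 (|W|=192); un-permuting the 4 rows.

Alcove-folded reps (p=17, 22 weights, presented ϖ-order):

  λ_1+ρ ↦ (3, 6, 1, 0)
  λ_2+ρ ↦ (0, 1, 4, 9)
  λ_3+ρ ↦ (0, 1, 4, 9)
  λ_4+ρ ↦ (0, 1, 4, 9)
  λ_5+ρ ↦ (5, 0, 1, 3)
  λ_6+ρ ↦ (6, 4, 1, 1)
  λ_7+ρ ↦ (7, 4, 0, 1)
  λ_8+ρ ↦ (3, 6, 1, 0)
  λ_9+ρ ↦ (6, 4, 1, 1)
  λ_10+ρ ↦ (3, 6, 1, 0)
  λ_11+ρ ↦ (5, 0, 1, 3)
  λ_12+ρ ↦ (6, 4, 1, 1)
  λ_13+ρ ↦ (5, 0, 1, 3)
  λ_14+ρ ↦ (6, 4, 1, 1)
  λ_15+ρ ↦ (3, 6, 1, 0)
  λ_16+ρ ↦ (6, 4, 1, 1)
  λ_17+ρ ↦ (0, 1, 4, 9)
  λ_18+ρ ↦ (5, 0, 1, 3)
  λ_19+ρ ↦ (5, 0, 1, 3)
  λ_20+ρ ↦ (0, 1, 4, 9)
  λ_21+ρ ↦ (7, 4, 0, 1)
  λ_22+ρ ↦ (3, 6, 1, 0)

The 22 indices split into 5 linkage classes (same alcove rep ⇔ same W_17-dot-orbit):

[[1, 8, 10, 15, 22], [2, 3, 4, 17, 20], [5, 11, 13, 18, 19], [6, 9, 12, 14, 16], [7, 21]]


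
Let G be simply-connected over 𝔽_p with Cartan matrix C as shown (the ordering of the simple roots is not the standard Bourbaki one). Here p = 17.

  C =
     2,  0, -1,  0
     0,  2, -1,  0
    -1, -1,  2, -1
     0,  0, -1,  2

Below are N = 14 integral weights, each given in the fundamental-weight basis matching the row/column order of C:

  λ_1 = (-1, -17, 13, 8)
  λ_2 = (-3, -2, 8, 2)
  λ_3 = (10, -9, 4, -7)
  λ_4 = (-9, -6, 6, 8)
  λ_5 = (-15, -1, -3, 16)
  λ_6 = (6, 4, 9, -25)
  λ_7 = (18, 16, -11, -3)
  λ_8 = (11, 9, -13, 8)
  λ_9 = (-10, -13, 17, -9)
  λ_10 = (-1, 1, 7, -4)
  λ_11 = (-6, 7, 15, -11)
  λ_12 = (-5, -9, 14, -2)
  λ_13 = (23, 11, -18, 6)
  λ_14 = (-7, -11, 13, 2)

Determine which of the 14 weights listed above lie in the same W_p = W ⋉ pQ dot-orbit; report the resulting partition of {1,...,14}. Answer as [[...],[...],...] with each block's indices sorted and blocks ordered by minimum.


Type D_4, rank 4, |W|=192; reorder rows/cols to standard.

Folding the 14 weights λ_j+ρ into Ā_17 (reps in the given 4-coord order):

  1: (4, 8, 2, 1);  2: (2, 1, 5, 3);  3: (2, 1, 5, 3);  4: (2, 1, 5, 3);  5: (0, 14, 1, 1);  6: (0, 2, 5, 3);  7: (0, 2, 5, 3);  8: (0, 2, 5, 3);  9: (2, 1, 5, 3);  10: (0, 2, 5, 3);  11: (2, 1, 5, 3);  12: (4, 8, 2, 1);  13: (0, 2, 5, 3);  14: (4, 8, 2, 1)

These 14 weights hit 4 W_17-dot-orbits; sizes (3, 5, 1, 5):

[[1, 12, 14], [2, 3, 4, 9, 11], [5], [6, 7, 8, 10, 13]]


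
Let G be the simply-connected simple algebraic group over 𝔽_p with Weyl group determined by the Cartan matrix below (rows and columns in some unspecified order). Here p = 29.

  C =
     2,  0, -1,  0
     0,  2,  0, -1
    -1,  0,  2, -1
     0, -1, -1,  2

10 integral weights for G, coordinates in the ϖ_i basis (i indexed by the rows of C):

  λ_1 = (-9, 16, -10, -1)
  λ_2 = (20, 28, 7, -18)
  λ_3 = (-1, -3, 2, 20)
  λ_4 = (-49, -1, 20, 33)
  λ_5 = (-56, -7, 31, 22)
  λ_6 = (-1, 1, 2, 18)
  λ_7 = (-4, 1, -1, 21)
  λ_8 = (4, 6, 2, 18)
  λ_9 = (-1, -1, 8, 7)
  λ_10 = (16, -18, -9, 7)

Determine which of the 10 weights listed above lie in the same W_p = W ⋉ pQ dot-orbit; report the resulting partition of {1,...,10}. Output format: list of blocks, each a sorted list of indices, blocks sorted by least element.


Type A_4, rank 4, |W|=120; reorder rows/cols to standard.

Ā_29 reps of the 10 weights (A_4, coords as presented):

  [1] (0, 0, 9, 8) · [2] (0, 0, 9, 8) · [3] (0, 2, 3, 19) · [4] (0, 2, 3, 19) · [5] (3, 6, 3, 17) · [6] (0, 2, 3, 19) · [7] (0, 2, 3, 19) · [8] (0, 2, 3, 19) · [9] (0, 0, 9, 8) · [10] (0, 0, 9, 8)

Linkage partition of the 10 weights (3 classes, p=29):

[[1, 2, 9, 10], [3, 4, 6, 7, 8], [5]]


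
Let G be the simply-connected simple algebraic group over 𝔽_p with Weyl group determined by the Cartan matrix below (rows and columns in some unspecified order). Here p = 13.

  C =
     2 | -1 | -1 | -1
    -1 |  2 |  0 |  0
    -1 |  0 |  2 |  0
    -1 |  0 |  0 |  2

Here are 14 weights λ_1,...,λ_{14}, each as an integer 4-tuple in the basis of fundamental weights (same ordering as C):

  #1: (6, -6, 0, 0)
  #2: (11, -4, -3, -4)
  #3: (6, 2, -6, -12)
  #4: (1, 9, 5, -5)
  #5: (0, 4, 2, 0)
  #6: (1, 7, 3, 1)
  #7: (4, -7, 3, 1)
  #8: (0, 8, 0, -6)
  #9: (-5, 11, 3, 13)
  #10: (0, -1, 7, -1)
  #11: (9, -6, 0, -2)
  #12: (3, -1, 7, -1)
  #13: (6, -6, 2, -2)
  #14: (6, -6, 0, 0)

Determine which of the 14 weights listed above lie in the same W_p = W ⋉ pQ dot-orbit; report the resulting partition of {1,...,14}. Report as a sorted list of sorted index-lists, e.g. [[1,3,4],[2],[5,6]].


Dynkin diagram of C (from the 6 off-diagonal −1 entries): D_4.

λ_j+ρ reflected into Ā_13 (⟨·,θ^∨⟩≤13); 4-tuples as given:

  1: (2, 5, 1, 1)
  2: (1, 3, 2, 3)
  3: (1, 5, 3, 1)
  4: (2, 5, 1, 1)
  5: (1, 5, 3, 1)
  6: (2, 5, 1, 1)
  7: (1, 5, 3, 1)
  8: (1, 5, 3, 1)
  9: (1, 0, 8, 0)
  10: (1, 0, 8, 0)
  11: (2, 5, 1, 1)
  12: (1, 0, 8, 0)
  13: (1, 5, 3, 1)
  14: (2, 5, 1, 1)

4 distinct reps among the 14 weights ⇒ 4 W_13-linkage classes:

[[1, 4, 6, 11, 14], [2], [3, 5, 7, 8, 13], [9, 10, 12]]


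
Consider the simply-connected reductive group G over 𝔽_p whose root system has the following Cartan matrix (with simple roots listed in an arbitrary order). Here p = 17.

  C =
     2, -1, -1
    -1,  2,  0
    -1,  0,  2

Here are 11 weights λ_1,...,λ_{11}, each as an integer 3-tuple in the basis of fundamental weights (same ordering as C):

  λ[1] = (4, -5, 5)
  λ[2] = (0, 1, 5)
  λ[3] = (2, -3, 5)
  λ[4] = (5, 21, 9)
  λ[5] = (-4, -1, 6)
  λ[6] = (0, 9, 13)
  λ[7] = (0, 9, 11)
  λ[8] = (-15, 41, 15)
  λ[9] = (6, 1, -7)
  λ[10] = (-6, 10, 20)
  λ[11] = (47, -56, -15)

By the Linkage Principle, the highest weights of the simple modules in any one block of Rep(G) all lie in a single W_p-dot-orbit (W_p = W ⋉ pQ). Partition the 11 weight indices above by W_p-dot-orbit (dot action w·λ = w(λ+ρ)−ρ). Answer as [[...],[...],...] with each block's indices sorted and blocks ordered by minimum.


Dynkin diagram of C (from the 4 off-diagonal −1 entries): A_3.

Folding the 11 weights λ_j+ρ into Ā_17 (reps in the given 3-coord order):

  1: (1, 4, 6);  2: (1, 2, 6);  3: (1, 2, 6);  4: (1, 4, 6);  5: (0, 3, 4);  6: (1, 2, 6);  7: (1, 4, 6);  8: (1, 2, 6);  9: (1, 2, 6);  10: (1, 4, 6);  11: (0, 3, 4)

Grouping the 11 weights by Ā_17-representative: 3 linkage classes.

[[1, 4, 7, 10], [2, 3, 6, 8, 9], [5, 11]]


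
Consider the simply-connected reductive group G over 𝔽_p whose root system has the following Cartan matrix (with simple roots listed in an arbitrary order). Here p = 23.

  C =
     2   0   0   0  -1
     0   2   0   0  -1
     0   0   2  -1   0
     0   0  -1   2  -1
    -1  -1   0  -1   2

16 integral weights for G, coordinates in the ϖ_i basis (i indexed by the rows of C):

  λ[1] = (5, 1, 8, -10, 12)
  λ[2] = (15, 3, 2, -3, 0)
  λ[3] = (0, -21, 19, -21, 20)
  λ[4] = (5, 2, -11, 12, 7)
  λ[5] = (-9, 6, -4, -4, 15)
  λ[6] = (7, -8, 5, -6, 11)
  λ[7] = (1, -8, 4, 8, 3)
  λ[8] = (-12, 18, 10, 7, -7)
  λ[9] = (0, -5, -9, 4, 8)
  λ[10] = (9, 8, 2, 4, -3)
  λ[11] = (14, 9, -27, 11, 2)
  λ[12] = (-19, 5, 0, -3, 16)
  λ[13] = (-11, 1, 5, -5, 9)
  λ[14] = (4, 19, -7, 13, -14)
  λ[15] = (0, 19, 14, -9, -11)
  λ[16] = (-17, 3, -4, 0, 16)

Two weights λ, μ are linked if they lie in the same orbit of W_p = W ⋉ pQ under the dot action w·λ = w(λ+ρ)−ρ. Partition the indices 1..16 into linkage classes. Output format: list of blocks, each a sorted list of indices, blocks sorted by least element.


D_5 Cartan matrix, 5 simple roots permuted; ρ=(1,1,1,1,1).

Alcove-folded reps (p=23, 16 weights, presented ϖ-order):

  λ_1+ρ ↦ (6, 2, 2, 0, 2) · λ_2+ρ ↦ (15, 3, 1, 1, 1) · λ_3+ρ ↦ (18, 1, 0, 1, 1) · λ_4+ρ ↦ (1, 4, 5, 3, 2) · λ_5+ρ ↦ (8, 7, 1, 2, 0) · λ_6+ρ ↦ (8, 7, 1, 2, 0) · λ_7+ρ ↦ (1, 4, 5, 3, 2) · λ_8+ρ ↦ (6, 2, 2, 0, 2) · λ_9+ρ ↦ (1, 4, 5, 3, 2) · λ_10+ρ ↦ (8, 7, 1, 2, 0) · λ_11+ρ ↦ (1, 4, 5, 3, 2) · λ_12+ρ ↦ (15, 3, 1, 1, 1) · λ_13+ρ ↦ (6, 2, 2, 0, 2) · λ_14+ρ ↦ (8, 7, 1, 2, 0) · λ_15+ρ ↦ (8, 7, 1, 2, 0) · λ_16+ρ ↦ (15, 3, 1, 1, 1)

Linkage partition of the 16 weights (5 classes, p=23):

[[1, 8, 13], [2, 12, 16], [3], [4, 7, 9, 11], [5, 6, 10, 14, 15]]


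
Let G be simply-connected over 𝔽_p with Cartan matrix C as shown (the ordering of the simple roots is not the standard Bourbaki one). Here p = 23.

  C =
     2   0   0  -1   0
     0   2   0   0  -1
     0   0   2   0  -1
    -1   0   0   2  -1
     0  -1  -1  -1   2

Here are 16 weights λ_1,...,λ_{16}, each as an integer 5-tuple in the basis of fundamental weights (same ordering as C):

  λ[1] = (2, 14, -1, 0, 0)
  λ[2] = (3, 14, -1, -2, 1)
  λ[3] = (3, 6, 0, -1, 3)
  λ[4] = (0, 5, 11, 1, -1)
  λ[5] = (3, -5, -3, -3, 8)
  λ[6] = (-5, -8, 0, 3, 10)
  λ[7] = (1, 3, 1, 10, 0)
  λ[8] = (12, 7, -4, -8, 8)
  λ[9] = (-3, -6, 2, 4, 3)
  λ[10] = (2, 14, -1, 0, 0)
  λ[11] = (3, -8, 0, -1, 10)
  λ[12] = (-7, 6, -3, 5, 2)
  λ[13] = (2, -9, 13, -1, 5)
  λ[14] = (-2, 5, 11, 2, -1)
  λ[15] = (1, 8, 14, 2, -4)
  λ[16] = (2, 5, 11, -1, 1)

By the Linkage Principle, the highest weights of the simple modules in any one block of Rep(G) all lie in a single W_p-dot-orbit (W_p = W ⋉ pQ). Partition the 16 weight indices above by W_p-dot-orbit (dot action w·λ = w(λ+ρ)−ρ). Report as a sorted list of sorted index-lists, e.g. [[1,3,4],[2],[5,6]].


C ↔ D_5 under row/col permutation; |W(D_5)| = 1920.

Ā_23 reps of the 16 weights (D_5, coords as presented):

    [1] (3, 15, 0, 1, 1)
    [2] (3, 15, 0, 1, 1)
    [3] (4, 7, 1, 0, 4)
    [4] (1, 6, 12, 2, 0)
    [5] (2, 4, 2, 2, 1)
    [6] (4, 7, 1, 0, 4)
    [7] (2, 4, 2, 2, 1)
    [8] (6, 7, 2, 0, 1)
    [9] (2, 4, 2, 2, 1)
    [10] (3, 15, 0, 1, 1)
    [11] (4, 7, 1, 0, 4)
    [12] (6, 7, 2, 0, 1)
    [13] (1, 6, 12, 2, 0)
    [14] (1, 6, 12, 2, 0)
    [15] (1, 6, 12, 2, 0)
    [16] (1, 6, 12, 2, 0)

These 16 weights hit 5 W_23-dot-orbits; sizes (3, 3, 5, 3, 2):

[[1, 2, 10], [3, 6, 11], [4, 13, 14, 15, 16], [5, 7, 9], [8, 12]]


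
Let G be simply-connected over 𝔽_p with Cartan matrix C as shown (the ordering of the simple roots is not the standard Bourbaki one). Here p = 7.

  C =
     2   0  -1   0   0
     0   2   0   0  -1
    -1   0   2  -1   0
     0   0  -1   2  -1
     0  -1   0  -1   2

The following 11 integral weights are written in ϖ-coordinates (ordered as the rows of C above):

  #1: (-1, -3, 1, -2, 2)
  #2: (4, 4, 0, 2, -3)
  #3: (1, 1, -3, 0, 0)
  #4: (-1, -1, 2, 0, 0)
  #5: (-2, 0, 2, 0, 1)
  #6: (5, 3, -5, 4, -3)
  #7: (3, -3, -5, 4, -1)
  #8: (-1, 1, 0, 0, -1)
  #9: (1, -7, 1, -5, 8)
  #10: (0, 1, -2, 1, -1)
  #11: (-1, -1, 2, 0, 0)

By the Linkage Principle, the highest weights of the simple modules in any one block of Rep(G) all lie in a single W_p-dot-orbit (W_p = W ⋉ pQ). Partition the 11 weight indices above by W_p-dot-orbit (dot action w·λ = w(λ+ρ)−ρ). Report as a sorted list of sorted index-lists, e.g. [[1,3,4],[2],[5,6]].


C ↔ A_5 under row/col permutation; |W(A_5)| = 720.

Folding the 11 weights λ_j+ρ into Ā_7 (reps in the given 5-coord order):

    1: (0, 2, 1, 1, 0)
    2: (0, 2, 1, 1, 0)
    3: (0, 2, 1, 1, 0)
    4: (0, 0, 3, 1, 1)
    5: (1, 1, 2, 1, 2)
    6: (0, 0, 3, 1, 1)
    7: (0, 0, 3, 1, 1)
    8: (0, 2, 1, 1, 0)
    9: (2, 3, 0, 1, 1)
    10: (0, 2, 1, 1, 0)
    11: (0, 0, 3, 1, 1)

The 11 indices split into 4 linkage classes (same alcove rep ⇔ same W_7-dot-orbit):

[[1, 2, 3, 8, 10], [4, 6, 7, 11], [5], [9]]


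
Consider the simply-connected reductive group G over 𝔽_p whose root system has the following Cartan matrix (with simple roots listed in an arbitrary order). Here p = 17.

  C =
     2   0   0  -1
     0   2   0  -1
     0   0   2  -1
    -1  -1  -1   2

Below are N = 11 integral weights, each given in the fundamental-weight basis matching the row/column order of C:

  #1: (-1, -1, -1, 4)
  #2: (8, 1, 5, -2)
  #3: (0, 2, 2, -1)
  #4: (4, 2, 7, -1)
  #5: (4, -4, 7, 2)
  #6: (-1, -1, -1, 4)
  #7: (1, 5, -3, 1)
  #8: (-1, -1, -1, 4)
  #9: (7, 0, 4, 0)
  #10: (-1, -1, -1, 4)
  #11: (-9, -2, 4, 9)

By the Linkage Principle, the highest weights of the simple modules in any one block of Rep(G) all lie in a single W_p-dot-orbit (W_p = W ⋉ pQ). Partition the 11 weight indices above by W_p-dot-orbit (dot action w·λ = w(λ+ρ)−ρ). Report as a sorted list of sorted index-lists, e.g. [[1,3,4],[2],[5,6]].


Type D_4, rank 4, |W|=192; reorder rows/cols to standard.

Folding the 11 weights λ_j+ρ into Ā_17 (reps in the given 4-coord order):

  1: (0, 0, 0, 5) · 2: (8, 1, 5, 1) · 3: (1, 3, 3, 0) · 4: (5, 3, 8, 0) · 5: (5, 3, 8, 0) · 6: (0, 0, 0, 5) · 7: (2, 6, 2, 0) · 8: (0, 0, 0, 5) · 9: (8, 1, 5, 1) · 10: (0, 0, 0, 5) · 11: (8, 1, 5, 1)

5 distinct reps among the 11 weights ⇒ 5 W_17-linkage classes:

[[1, 6, 8, 10], [2, 9, 11], [3], [4, 5], [7]]
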